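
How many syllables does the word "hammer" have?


Word: "hammer"
Syllable breakdown: ham / mer
Counting: 2 parts
= 2 syllables


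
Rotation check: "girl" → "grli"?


Word: "girl", Candidate: "grli"
Method: check if candidate is substring of word+word
"girlgirl" contains "grli"? No
Is rotation = No


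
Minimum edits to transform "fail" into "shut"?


Word 1: "fail" (length 4)
Word 2: "shut" (length 4)
One optimal edit sequence (insert/delete/substitute each cost 1):
  1. substitute 'f' -> 's'  (+1)
  2. substitute 'a' -> 'h'  (+1)
  3. substitute 'i' -> 'u'  (+1)
  4. substitute 'l' -> 't'  (+1)
Total edit operations: 4
Edit distance = 4


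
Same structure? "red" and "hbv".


Pattern of "red": [0, 1, 2]
Pattern of "hbv": [0, 1, 2]
Patterns match
Same pattern = Yes


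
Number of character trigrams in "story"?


Word: "story" (length 5)
Number of 3-grams = length - 3 + 1 = 5 - 3 + 1
= 3


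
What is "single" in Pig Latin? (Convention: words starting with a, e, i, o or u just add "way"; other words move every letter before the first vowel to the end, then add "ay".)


Word: "single"
Starts with consonant(s) → move to end, add 'ay'
Consonant cluster: "s"
Pig Latin = "inglesay"


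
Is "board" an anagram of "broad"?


Word 1: "broad" → sorted: abdor
Word 2: "board" → sorted: abdor
Same letters? abdor == abdor
Anagram = Yes


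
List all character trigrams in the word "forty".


Word: "forty" (length 5)
Number of trigrams = 5 - 3 + 1 = 3
  Position 0: "for"
  Position 1: "ort"
  Position 2: "rty"
Trigrams = "for", "ort", "rty"


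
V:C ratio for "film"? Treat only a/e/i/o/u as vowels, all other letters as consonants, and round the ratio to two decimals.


Word: "film"
Vowels (a,e,i,o,u): 1
Consonants: 3
Ratio = 1/3
= 0.33


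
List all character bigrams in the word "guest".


Word: "guest" (length 5)
Number of bigrams = 5 - 2 + 1 = 4
  Position 0: "gu"
  Position 1: "ue"
  Position 2: "es"
  Position 3: "st"
Bigrams = "gu", "ue", "es", "st"


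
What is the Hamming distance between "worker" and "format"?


Comparing character by character (same length = 6):
  Pos 0: 'w' vs 'f' !=
  Pos 1: 'o' vs 'o' =
  Pos 2: 'r' vs 'r' =
  Pos 3: 'k' vs 'm' !=
  Pos 4: 'e' vs 'a' !=
  Pos 5: 'r' vs 't' !=
Hamming distance = 4


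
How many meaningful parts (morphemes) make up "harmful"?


Word: "harmful"
Morphemes: harm / -ful
Each morpheme carries meaning
= 2 morphemes


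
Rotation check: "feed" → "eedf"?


Word: "feed", Candidate: "eedf"
Method: check if candidate is substring of word+word
"feedfeed" contains "eedf"? Yes
Is rotation = Yes


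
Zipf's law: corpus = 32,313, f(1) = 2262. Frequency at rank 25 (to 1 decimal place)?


Zipf's law: f(r) = f(1) / r
f(1) = 2262
f(25) = 2262 / 25
= 90.5 occurrences


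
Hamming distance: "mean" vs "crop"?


Comparing character by character (same length = 4):
  Pos 0: 'm' vs 'c' !=
  Pos 1: 'e' vs 'r' !=
  Pos 2: 'a' vs 'o' !=
  Pos 3: 'n' vs 'p' !=
Hamming distance = 4


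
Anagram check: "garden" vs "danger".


Word 1: "garden" → sorted: adegnr
Word 2: "danger" → sorted: adegnr
Same letters? adegnr == adegnr
Anagram = Yes


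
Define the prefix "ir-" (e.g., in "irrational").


Prefix: ir-
Example: irrational = ir- + rational
Meaning = not


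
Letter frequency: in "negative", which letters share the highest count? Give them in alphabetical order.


Word: "negative"
Letter counts:
  'a': 1
  'e': 2
  'g': 1
  'i': 1
  'n': 1
  't': 1
  'v': 1
Maximum count = 2
Most frequent = 'e' (2 times each)


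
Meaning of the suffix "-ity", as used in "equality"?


Suffix: -ity
Example: equality = equal + -ity
Meaning = quality of


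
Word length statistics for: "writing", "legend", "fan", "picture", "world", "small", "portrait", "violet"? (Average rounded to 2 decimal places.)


Lengths: "writing"=7, "legend"=6, "fan"=3, "picture"=7, "world"=5, "small"=5, "portrait"=8, "violet"=6
Sum = 47, Count = 8
Average = 47/8 = 5.88
= avg=5.88, min=3, max=8


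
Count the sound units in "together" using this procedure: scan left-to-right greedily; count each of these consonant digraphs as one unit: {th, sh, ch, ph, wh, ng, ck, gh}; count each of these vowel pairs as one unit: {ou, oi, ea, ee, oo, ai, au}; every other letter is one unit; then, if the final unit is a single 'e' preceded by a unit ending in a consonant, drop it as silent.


Word: "together" (8 letters)
Left-to-right scan:
  1. 't' (letter)
  2. 'o' (letter)
  3. 'g' (letter)
  4. 'e' (letter)
  5. 'th' (digraph)
  6. 'e' (letter)
  7. 'r' (letter)
Units from scan: 7
Sound units = 7 units


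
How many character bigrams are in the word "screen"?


Word: "screen" (length 6)
Number of 2-grams = length - 2 + 1 = 6 - 2 + 1
= 5


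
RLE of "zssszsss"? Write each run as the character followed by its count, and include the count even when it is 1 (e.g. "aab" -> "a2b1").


String: "zssszsss"
Scanning for consecutive runs:
  'z' x 1
  's' x 3
  'z' x 1
  's' x 3
RLE = "z1s3z1s3"


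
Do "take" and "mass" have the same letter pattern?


Pattern of "take": [0, 1, 2, 3]
Pattern of "mass": [0, 1, 2, 2]
Patterns do not match
Same pattern = No


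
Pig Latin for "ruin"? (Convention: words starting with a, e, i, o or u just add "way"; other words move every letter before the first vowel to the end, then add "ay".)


Word: "ruin"
Starts with consonant(s) → move to end, add 'ay'
Consonant cluster: "r"
Pig Latin = "uinray"


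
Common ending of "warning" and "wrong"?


Word 1: "warning"
Word 2: "wrong"
Comparing from end:
  Pos -1: 'g' == 'g'
  Pos -2: 'n' == 'n'
  Pos -3: 'i' != 'o' (stop)
LCS = "ng" (length 2)


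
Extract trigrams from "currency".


Word: "currency" (length 8)
Number of trigrams = 8 - 3 + 1 = 6
  Position 0: "cur"
  Position 1: "urr"
  Position 2: "rre"
  Position 3: "ren"
  Position 4: "enc"
  Position 5: "ncy"
Trigrams = "cur", "urr", "rre", "ren", "enc", "ncy"


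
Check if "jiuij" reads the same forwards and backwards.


Word: "jiuij"
Reversed: "jiuij"
Forward == Backward? jiuij == jiuij
Palindrome = Yes


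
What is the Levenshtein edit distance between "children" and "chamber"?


Word 1: "children" (length 8)
Word 2: "chamber" (length 7)
One optimal edit sequence (insert/delete/substitute each cost 1):
  1. keep 'c'
  2. keep 'h'
  3. delete 'i'  (+1)
  4. substitute 'l' -> 'a'  (+1)
  5. substitute 'd' -> 'm'  (+1)
  6. substitute 'r' -> 'b'  (+1)
  7. keep 'e'
  8. substitute 'n' -> 'r'  (+1)
Total edit operations: 5
Edit distance = 5


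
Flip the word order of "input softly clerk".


Original: "input softly clerk"
Words (1..n): input | softly | clerk
Reversed (n..1): clerk | softly | input
Result = "clerk softly input"


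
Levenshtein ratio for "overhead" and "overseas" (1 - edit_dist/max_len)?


Word 1: "overhead" (length 8)
Word 2: "overseas" (length 8)
One optimal edit sequence:
  1. keep 'o'
  2. keep 'v'
  3. keep 'e'
  4. keep 'r'
  5. substitute 'h' -> 's'  (+1)
  6. keep 'e'
  7. keep 'a'
  8. substitute 'd' -> 's'  (+1)
Edit distance = 2
Max length = max(8, 8) = 8
Similarity = 1 - 2/8
= 0.7500


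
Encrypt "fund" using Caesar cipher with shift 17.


Word: "fund"
Shift: 17
Each letter → (letter + shift) mod 26:
  'f' (5) + 17 = 22 → 'w'
  'u' (20) + 17 = 11 → 'l'
  'n' (13) + 17 = 4 → 'e'
  'd' (3) + 17 = 20 → 'u'
Result = "wleu"


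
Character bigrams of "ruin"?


Word: "ruin" (length 4)
Number of bigrams = 4 - 2 + 1 = 3
  Position 0: "ru"
  Position 1: "ui"
  Position 2: "in"
Bigrams = "ru", "ui", "in"


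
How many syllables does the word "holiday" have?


Word: "holiday"
Syllable breakdown: hol · i · day
Counting: 3 parts
= 3 syllables


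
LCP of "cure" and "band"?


Word 1: "cure"
Word 2: "band"
Comparing from start:
  Pos 0: 'c' != 'b' (stop)
LCP = "" (length 0)


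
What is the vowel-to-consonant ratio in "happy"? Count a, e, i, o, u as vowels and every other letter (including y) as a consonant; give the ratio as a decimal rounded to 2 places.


Word: "happy"
Vowels (a,e,i,o,u): 1
Consonants: 4
Ratio = 1/4
= 0.25


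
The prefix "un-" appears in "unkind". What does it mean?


Prefix: un-
As in: unkind -> un- + kind
Meaning = not / reverse


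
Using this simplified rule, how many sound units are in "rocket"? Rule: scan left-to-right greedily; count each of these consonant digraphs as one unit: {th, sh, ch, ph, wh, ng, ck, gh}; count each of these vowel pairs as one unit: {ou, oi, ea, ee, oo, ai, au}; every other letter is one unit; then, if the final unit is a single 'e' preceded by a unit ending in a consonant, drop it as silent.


Word: "rocket" (6 letters)
Left-to-right scan:
  [1] 'r' (letter)
  [2] 'o' (letter)
  [3] 'ck' (digraph)
  [4] 'e' (letter)
  [5] 't' (letter)
Units from scan: 5
Sound units = 5 units


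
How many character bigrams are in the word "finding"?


Word: "finding" (length 7)
Number of 2-grams = length - 2 + 1 = 7 - 2 + 1
= 6


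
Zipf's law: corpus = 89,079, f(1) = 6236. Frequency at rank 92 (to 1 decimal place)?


Zipf's law: f(r) = f(1) / r
f(1) = 6236
f(92) = 6236 / 92
= 67.8 occurrences


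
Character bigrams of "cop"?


Word: "cop" (length 3)
Number of bigrams = 3 - 2 + 1 = 2
  Position 0: "co"
  Position 1: "op"
Bigrams = "co", "op"


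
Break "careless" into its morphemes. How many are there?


Word: "careless"
Morphemes: care + -less
Each morpheme carries meaning
= 2 morphemes


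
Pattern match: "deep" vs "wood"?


Pattern of "deep": [0, 1, 1, 2]
Pattern of "wood": [0, 1, 1, 2]
Patterns match
Same pattern = Yes


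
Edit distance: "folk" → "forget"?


Word 1: "folk" (length 4)
Word 2: "forget" (length 6)
One optimal edit sequence (insert/delete/substitute each cost 1):
  1. keep 'f'
  2. keep 'o'
  3. insert 'r'  (+1)
  4. insert 'g'  (+1)
  5. substitute 'l' -> 'e'  (+1)
  6. substitute 'k' -> 't'  (+1)
Total edit operations: 4
Edit distance = 4


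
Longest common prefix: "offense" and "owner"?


Word 1: "offense"
Word 2: "owner"
Comparing from start:
  Pos 0: 'o' == 'o'
  Pos 1: 'f' != 'w' (stop)
LCP = "o" (length 1)


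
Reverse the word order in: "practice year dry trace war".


Original: "practice year dry trace war"
Words (1..n): practice | year | dry | trace | war
Reversed (n..1): war | trace | dry | year | practice
Result = "war trace dry year practice"


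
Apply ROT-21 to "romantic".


Word: "romantic"
Shift: 21
Each letter → (letter + shift) mod 26:
  'r' (17) + 21 = 12 → 'm'
  'o' (14) + 21 = 9 → 'j'
  'm' (12) + 21 = 7 → 'h'
  'a' (0) + 21 = 21 → 'v'
  'n' (13) + 21 = 8 → 'i'
  't' (19) + 21 = 14 → 'o'
  'i' (8) + 21 = 3 → 'd'
  'c' (2) + 21 = 23 → 'x'
Result = "mjhviodx"


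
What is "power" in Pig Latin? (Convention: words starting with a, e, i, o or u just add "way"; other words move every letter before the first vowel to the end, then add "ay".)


Word: "power"
Starts with consonant(s) → move to end, add 'ay'
Consonant cluster: "p"
Pig Latin = "owerpay"


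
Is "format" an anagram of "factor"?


Word 1: "factor" → sorted: acfort
Word 2: "format" → sorted: afmort
Same letters? acfort != afmort
Anagram = No


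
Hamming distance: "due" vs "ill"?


Comparing character by character (same length = 3):
  Pos 0: 'd' vs 'i' !=
  Pos 1: 'u' vs 'l' !=
  Pos 2: 'e' vs 'l' !=
Hamming distance = 3


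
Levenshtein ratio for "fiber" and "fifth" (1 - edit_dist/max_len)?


Word 1: "fiber" (length 5)
Word 2: "fifth" (length 5)
One optimal edit sequence:
  1. keep 'f'
  2. keep 'i'
  3. substitute 'b' -> 'f'  (+1)
  4. substitute 'e' -> 't'  (+1)
  5. substitute 'r' -> 'h'  (+1)
Edit distance = 3
Max length = max(5, 5) = 5
Similarity = 1 - 3/5
= 0.4000


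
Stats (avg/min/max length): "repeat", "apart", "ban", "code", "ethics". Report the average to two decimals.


Lengths: "repeat"=6, "apart"=5, "ban"=3, "code"=4, "ethics"=6
Sum = 24, Count = 5
Average = 24/5 = 4.80
= avg=4.80, min=3, max=6


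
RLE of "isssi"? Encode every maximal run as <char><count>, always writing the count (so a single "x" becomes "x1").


String: "isssi"
Scanning for consecutive runs:
  'i' x 1
  's' x 3
  'i' x 1
RLE = "i1s3i1"


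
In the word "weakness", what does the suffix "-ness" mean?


Suffix: -ness
Example: weakness (weak + -ness)
Meaning = state of being


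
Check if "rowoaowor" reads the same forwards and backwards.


Word: "rowoaowor"
Reversed: "rowoaowor"
Forward == Backward? rowoaowor == rowoaowor
Palindrome = Yes


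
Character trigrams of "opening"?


Word: "opening" (length 7)
Number of trigrams = 7 - 3 + 1 = 5
  Position 0: "ope"
  Position 1: "pen"
  Position 2: "eni"
  Position 3: "nin"
  Position 4: "ing"
Trigrams = "ope", "pen", "eni", "nin", "ing"


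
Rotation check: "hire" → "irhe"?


Word: "hire", Candidate: "irhe"
Method: check if candidate is substring of word+word
"hirehire" contains "irhe"? No
Is rotation = No


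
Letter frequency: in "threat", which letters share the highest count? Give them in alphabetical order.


Word: "threat"
Letter counts:
  'a': 1
  'e': 1
  'h': 1
  'r': 1
  't': 2
Maximum count = 2
Most frequent = 't' (2 times each)


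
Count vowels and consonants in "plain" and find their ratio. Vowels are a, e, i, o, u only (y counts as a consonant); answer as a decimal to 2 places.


Word: "plain"
Vowels (a,e,i,o,u): 2
Consonants: 3
Ratio = 2/3
= 0.67


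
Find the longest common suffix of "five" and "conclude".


Word 1: "five"
Word 2: "conclude"
Comparing from end:
  Pos -1: 'e' == 'e'
  Pos -2: 'v' != 'd' (stop)
LCS = "e" (length 1)


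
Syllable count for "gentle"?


Word: "gentle"
Syllable breakdown: gen | tle
Counting: 2 parts
= 2 syllables


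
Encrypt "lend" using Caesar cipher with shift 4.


Word: "lend"
Shift: 4
Each letter → (letter + shift) mod 26:
  'l' (11) + 4 = 15 → 'p'
  'e' (4) + 4 = 8 → 'i'
  'n' (13) + 4 = 17 → 'r'
  'd' (3) + 4 = 7 → 'h'
Result = "pirh"


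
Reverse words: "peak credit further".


Original: "peak credit further"
Words (1..n): peak | credit | further
Reversed (n..1): further | credit | peak
Result = "further credit peak"


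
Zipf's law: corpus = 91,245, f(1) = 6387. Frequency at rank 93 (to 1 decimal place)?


Zipf's law: f(r) = f(1) / r
f(1) = 6387
f(93) = 6387 / 93
= 68.7 occurrences


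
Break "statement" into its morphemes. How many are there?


Word: "statement"
Morphemes: state + -ment
Each morpheme carries meaning
= 2 morphemes


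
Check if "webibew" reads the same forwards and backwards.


Word: "webibew"
Reversed: "webibew"
Forward == Backward? webibew == webibew
Palindrome = Yes


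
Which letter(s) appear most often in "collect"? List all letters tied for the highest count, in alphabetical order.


Word: "collect"
Letter counts:
  'c': 2
  'e': 1
  'l': 2
  'o': 1
  't': 1
Maximum count = 2
Most frequent = 'c', 'l' (2 times each)


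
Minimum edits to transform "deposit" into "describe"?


Word 1: "deposit" (length 7)
Word 2: "describe" (length 8)
One optimal edit sequence (insert/delete/substitute each cost 1):
  1. keep 'd'
  2. keep 'e'
  3. substitute 'p' -> 's'  (+1)
  4. substitute 'o' -> 'c'  (+1)
  5. substitute 's' -> 'r'  (+1)
  6. keep 'i'
  7. insert 'b'  (+1)
  8. substitute 't' -> 'e'  (+1)
Total edit operations: 5
Edit distance = 5


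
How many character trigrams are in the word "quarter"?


Word: "quarter" (length 7)
Number of 3-grams = length - 3 + 1 = 7 - 3 + 1
= 5


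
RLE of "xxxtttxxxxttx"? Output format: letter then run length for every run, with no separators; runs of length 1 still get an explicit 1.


String: "xxxtttxxxxttx"
Scanning for consecutive runs:
  'x' x 3
  't' x 3
  'x' x 4
  't' x 2
  'x' x 1
RLE = "x3t3x4t2x1"


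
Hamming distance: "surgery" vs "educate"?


Comparing character by character (same length = 7):
  Pos 0: 's' vs 'e' !=
  Pos 1: 'u' vs 'd' !=
  Pos 2: 'r' vs 'u' !=
  Pos 3: 'g' vs 'c' !=
  Pos 4: 'e' vs 'a' !=
  Pos 5: 'r' vs 't' !=
  Pos 6: 'y' vs 'e' !=
Hamming distance = 7


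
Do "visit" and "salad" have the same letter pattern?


Pattern of "visit": [0, 1, 2, 1, 3]
Pattern of "salad": [0, 1, 2, 1, 3]
Patterns match
Same pattern = Yes


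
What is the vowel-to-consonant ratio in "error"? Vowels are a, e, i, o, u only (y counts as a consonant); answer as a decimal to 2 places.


Word: "error"
Vowels (a,e,i,o,u): 2
Consonants: 3
Ratio = 2/3
= 0.67


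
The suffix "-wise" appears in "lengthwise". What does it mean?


Suffix: -wise
Example: lengthwise = length + -wise
Meaning = in the manner of


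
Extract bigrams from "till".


Word: "till" (length 4)
Number of bigrams = 4 - 2 + 1 = 3
  Position 0: "ti"
  Position 1: "il"
  Position 2: "ll"
Bigrams = "ti", "il", "ll"


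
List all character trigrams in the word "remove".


Word: "remove" (length 6)
Number of trigrams = 6 - 3 + 1 = 4
  Position 0: "rem"
  Position 1: "emo"
  Position 2: "mov"
  Position 3: "ove"
Trigrams = "rem", "emo", "mov", "ove"


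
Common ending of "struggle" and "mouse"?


Word 1: "struggle"
Word 2: "mouse"
Comparing from end:
  Pos -1: 'e' == 'e'
  Pos -2: 'l' != 's' (stop)
LCS = "e" (length 1)


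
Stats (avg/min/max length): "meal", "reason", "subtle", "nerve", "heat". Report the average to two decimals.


Lengths: "meal"=4, "reason"=6, "subtle"=6, "nerve"=5, "heat"=4
Sum = 25, Count = 5
Average = 25/5 = 5.00
= avg=5.00, min=4, max=6


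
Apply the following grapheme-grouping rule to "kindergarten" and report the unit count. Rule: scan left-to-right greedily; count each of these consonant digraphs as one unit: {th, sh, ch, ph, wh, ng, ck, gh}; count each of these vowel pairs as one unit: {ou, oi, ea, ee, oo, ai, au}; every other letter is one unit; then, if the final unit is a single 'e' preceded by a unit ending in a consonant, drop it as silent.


Word: "kindergarten" (12 letters)
Left-to-right scan:
  1. 'k' (letter)
  2. 'i' (letter)
  3. 'n' (letter)
  4. 'd' (letter)
  5. 'e' (letter)
  6. 'r' (letter)
  7. 'g' (letter)
  8. 'a' (letter)
  9. 'r' (letter)
  10. 't' (letter)
  11. 'e' (letter)
  12. 'n' (letter)
Units from scan: 12
Sound units = 12 units


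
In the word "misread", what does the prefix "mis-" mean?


Prefix: mis-
Example: misread = mis- + read
Meaning = wrongly


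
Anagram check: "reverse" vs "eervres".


Word 1: "reverse" → sorted: eeerrsv
Word 2: "eervres" → sorted: eeerrsv
Same letters? eeerrsv == eeerrsv
Anagram = Yes


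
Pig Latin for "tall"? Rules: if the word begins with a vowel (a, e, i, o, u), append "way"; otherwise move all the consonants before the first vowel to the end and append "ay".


Word: "tall"
Starts with consonant(s) → move to end, add 'ay'
Consonant cluster: "t"
Pig Latin = "alltay"


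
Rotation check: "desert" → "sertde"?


Word: "desert", Candidate: "sertde"
Method: check if candidate is substring of word+word
"desertdesert" contains "sertde"? Yes
Is rotation = Yes


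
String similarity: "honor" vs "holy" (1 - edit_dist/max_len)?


Word 1: "honor" (length 5)
Word 2: "holy" (length 4)
One optimal edit sequence:
  1. keep 'h'
  2. keep 'o'
  3. delete 'n'  (+1)
  4. substitute 'o' -> 'l'  (+1)
  5. substitute 'r' -> 'y'  (+1)
Edit distance = 3
Max length = max(5, 4) = 5
Similarity = 1 - 3/5
= 0.4000


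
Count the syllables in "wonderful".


Word: "wonderful"
Syllable breakdown: won-der-ful
Counting: 3 parts
= 3 syllables


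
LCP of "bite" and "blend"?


Word 1: "bite"
Word 2: "blend"
Comparing from start:
  Pos 0: 'b' == 'b'
  Pos 1: 'i' != 'l' (stop)
LCP = "b" (length 1)


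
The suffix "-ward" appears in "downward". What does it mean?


Suffix: -ward
Example: downward (down + -ward)
Meaning = in the direction of


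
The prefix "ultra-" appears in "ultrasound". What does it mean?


Prefix: ultra-
Example: ultrasound (ultra- + sound)
Meaning = beyond


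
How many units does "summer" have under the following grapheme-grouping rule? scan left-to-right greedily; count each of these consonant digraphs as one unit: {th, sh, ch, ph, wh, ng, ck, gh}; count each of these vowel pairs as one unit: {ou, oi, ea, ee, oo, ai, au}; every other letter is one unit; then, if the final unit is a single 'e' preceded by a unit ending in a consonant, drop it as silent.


Word: "summer" (6 letters)
Left-to-right scan:
  (1) 's' (letter)
  (2) 'u' (letter)
  (3) 'm' (letter)
  (4) 'm' (letter)
  (5) 'e' (letter)
  (6) 'r' (letter)
Units from scan: 6
Sound units = 6 units


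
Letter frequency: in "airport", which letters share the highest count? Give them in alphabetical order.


Word: "airport"
Letter counts:
  'a': 1
  'i': 1
  'o': 1
  'p': 1
  'r': 2
  't': 1
Maximum count = 2
Most frequent = 'r' (2 times each)


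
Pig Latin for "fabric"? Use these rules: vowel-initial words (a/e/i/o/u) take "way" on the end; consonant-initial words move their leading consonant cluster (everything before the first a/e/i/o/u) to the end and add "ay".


Word: "fabric"
Starts with consonant(s) → move to end, add 'ay'
Consonant cluster: "f"
Pig Latin = "abricfay"


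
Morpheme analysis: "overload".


Word: "overload"
Morphemes: over- / load
Each morpheme carries meaning
= 2 morphemes


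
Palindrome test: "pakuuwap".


Word: "pakuuwap"
Reversed: "pawuukap"
Forward == Backward? pakuuwap != pawuukap
Palindrome = No


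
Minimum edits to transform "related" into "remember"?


Word 1: "related" (length 7)
Word 2: "remember" (length 8)
One optimal edit sequence (insert/delete/substitute each cost 1):
  1. keep 'r'
  2. keep 'e'
  3. insert 'm'  (+1)
  4. substitute 'l' -> 'e'  (+1)
  5. substitute 'a' -> 'm'  (+1)
  6. substitute 't' -> 'b'  (+1)
  7. keep 'e'
  8. substitute 'd' -> 'r'  (+1)
Total edit operations: 5
Edit distance = 5


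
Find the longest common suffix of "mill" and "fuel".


Word 1: "mill"
Word 2: "fuel"
Comparing from end:
  Pos -1: 'l' == 'l'
  Pos -2: 'l' != 'e' (stop)
LCS = "l" (length 1)


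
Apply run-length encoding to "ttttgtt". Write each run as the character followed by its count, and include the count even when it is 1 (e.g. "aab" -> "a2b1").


String: "ttttgtt"
Scanning for consecutive runs:
  't' x 4
  'g' x 1
  't' x 2
RLE = "t4g1t2"


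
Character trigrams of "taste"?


Word: "taste" (length 5)
Number of trigrams = 5 - 3 + 1 = 3
  Position 0: "tas"
  Position 1: "ast"
  Position 2: "ste"
Trigrams = "tas", "ast", "ste"


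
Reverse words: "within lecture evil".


Original: "within lecture evil"
Words (1..n): within | lecture | evil
Reversed (n..1): evil | lecture | within
Result = "evil lecture within"


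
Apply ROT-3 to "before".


Word: "before"
Shift: 3
Each letter → (letter + shift) mod 26:
  'b' (1) + 3 = 4 → 'e'
  'e' (4) + 3 = 7 → 'h'
  'f' (5) + 3 = 8 → 'i'
  'o' (14) + 3 = 17 → 'r'
  'r' (17) + 3 = 20 → 'u'
  'e' (4) + 3 = 7 → 'h'
Result = "ehiruh"


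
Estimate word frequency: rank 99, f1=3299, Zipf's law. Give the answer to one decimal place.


Zipf's law: f(r) = f(1) / r
f(1) = 3299
f(99) = 3299 / 99
= 33.3 occurrences


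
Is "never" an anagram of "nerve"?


Word 1: "nerve" → sorted: eenrv
Word 2: "never" → sorted: eenrv
Same letters? eenrv == eenrv
Anagram = Yes


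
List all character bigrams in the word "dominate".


Word: "dominate" (length 8)
Number of bigrams = 8 - 2 + 1 = 7
  Position 0: "do"
  Position 1: "om"
  Position 2: "mi"
  Position 3: "in"
  Position 4: "na"
  Position 5: "at"
  Position 6: "te"
Bigrams = "do", "om", "mi", "in", "na", "at", "te"


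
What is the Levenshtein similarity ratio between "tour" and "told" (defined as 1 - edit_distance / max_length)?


Word 1: "tour" (length 4)
Word 2: "told" (length 4)
One optimal edit sequence:
  1. keep 't'
  2. keep 'o'
  3. substitute 'u' -> 'l'  (+1)
  4. substitute 'r' -> 'd'  (+1)
Edit distance = 2
Max length = max(4, 4) = 4
Similarity = 1 - 2/4
= 0.5000


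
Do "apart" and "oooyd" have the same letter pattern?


Pattern of "apart": [0, 1, 0, 2, 3]
Pattern of "oooyd": [0, 0, 0, 1, 2]
Patterns do not match
Same pattern = No


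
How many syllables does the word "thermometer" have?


Word: "thermometer"
Syllable breakdown: ther / mom / e / ter
Counting: 4 parts
= 4 syllables


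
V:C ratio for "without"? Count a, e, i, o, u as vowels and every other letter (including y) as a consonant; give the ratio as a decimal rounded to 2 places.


Word: "without"
Vowels (a,e,i,o,u): 3
Consonants: 4
Ratio = 3/4
= 0.75


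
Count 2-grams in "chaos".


Word: "chaos" (length 5)
Number of 2-grams = length - 2 + 1 = 5 - 2 + 1
= 4


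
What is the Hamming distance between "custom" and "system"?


Comparing character by character (same length = 6):
  Pos 0: 'c' vs 's' !=
  Pos 1: 'u' vs 'y' !=
  Pos 2: 's' vs 's' =
  Pos 3: 't' vs 't' =
  Pos 4: 'o' vs 'e' !=
  Pos 5: 'm' vs 'm' =
Hamming distance = 3


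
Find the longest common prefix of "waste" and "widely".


Word 1: "waste"
Word 2: "widely"
Comparing from start:
  Pos 0: 'w' == 'w'
  Pos 1: 'a' != 'i' (stop)
LCP = "w" (length 1)


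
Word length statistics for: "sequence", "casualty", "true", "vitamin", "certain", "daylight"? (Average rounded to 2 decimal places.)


Lengths: "sequence"=8, "casualty"=8, "true"=4, "vitamin"=7, "certain"=7, "daylight"=8
Sum = 42, Count = 6
Average = 42/6 = 7.00
= avg=7.00, min=4, max=8


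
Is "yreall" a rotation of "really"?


Word: "really", Candidate: "yreall"
Method: check if candidate is substring of word+word
"reallyreally" contains "yreall"? Yes
Is rotation = Yes


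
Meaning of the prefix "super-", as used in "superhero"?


Prefix: super-
Example: superhero (super- + hero)
Meaning = above / beyond


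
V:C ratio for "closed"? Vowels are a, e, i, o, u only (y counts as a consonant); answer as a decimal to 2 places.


Word: "closed"
Vowels (a,e,i,o,u): 2
Consonants: 4
Ratio = 2/4
= 0.50


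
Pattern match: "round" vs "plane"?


Pattern of "round": [0, 1, 2, 3, 4]
Pattern of "plane": [0, 1, 2, 3, 4]
Patterns match
Same pattern = Yes


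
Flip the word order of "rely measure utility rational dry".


Original: "rely measure utility rational dry"
Words (1..n): rely | measure | utility | rational | dry
Reversed (n..1): dry | rational | utility | measure | rely
Result = "dry rational utility measure rely"


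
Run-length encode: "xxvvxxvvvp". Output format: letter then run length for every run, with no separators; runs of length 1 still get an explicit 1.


String: "xxvvxxvvvp"
Scanning for consecutive runs:
  'x' x 2
  'v' x 2
  'x' x 2
  'v' x 3
  'p' x 1
RLE = "x2v2x2v3p1"


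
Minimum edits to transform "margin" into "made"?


Word 1: "margin" (length 6)
Word 2: "made" (length 4)
One optimal edit sequence (insert/delete/substitute each cost 1):
  1. keep 'm'
  2. keep 'a'
  3. delete 'r'  (+1)
  4. delete 'g'  (+1)
  5. substitute 'i' -> 'd'  (+1)
  6. substitute 'n' -> 'e'  (+1)
Total edit operations: 4
Edit distance = 4


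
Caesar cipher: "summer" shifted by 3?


Word: "summer"
Shift: 3
Each letter → (letter + shift) mod 26:
  's' (18) + 3 = 21 → 'v'
  'u' (20) + 3 = 23 → 'x'
  'm' (12) + 3 = 15 → 'p'
  'm' (12) + 3 = 15 → 'p'
  'e' (4) + 3 = 7 → 'h'
  'r' (17) + 3 = 20 → 'u'
Result = "vxpphu"


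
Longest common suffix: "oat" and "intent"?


Word 1: "oat"
Word 2: "intent"
Comparing from end:
  Pos -1: 't' == 't'
  Pos -2: 'a' != 'n' (stop)
LCS = "t" (length 1)


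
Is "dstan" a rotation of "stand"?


Word: "stand", Candidate: "dstan"
Method: check if candidate is substring of word+word
"standstand" contains "dstan"? Yes
Is rotation = Yes


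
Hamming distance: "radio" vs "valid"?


Comparing character by character (same length = 5):
  Pos 0: 'r' vs 'v' !=
  Pos 1: 'a' vs 'a' =
  Pos 2: 'd' vs 'l' !=
  Pos 3: 'i' vs 'i' =
  Pos 4: 'o' vs 'd' !=
Hamming distance = 3


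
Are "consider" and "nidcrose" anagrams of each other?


Word 1: "consider" → sorted: cdeinors
Word 2: "nidcrose" → sorted: cdeinors
Same letters? cdeinors == cdeinors
Anagram = Yes


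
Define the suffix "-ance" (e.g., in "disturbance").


Suffix: -ance
Example: disturbance (disturb + -ance)
Meaning = state of


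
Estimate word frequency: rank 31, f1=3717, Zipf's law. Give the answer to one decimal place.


Zipf's law: f(r) = f(1) / r
f(1) = 3717
f(31) = 3717 / 31
= 119.9 occurrences


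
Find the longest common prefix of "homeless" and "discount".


Word 1: "homeless"
Word 2: "discount"
Comparing from start:
  Pos 0: 'h' != 'd' (stop)
LCP = "" (length 0)


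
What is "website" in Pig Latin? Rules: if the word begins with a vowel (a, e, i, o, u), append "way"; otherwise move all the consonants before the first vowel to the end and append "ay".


Word: "website"
Starts with consonant(s) → move to end, add 'ay'
Consonant cluster: "w"
Pig Latin = "ebsiteway"


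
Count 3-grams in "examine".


Word: "examine" (length 7)
Number of 3-grams = length - 3 + 1 = 7 - 3 + 1
= 5


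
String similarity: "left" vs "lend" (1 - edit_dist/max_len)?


Word 1: "left" (length 4)
Word 2: "lend" (length 4)
One optimal edit sequence:
  1. keep 'l'
  2. keep 'e'
  3. substitute 'f' -> 'n'  (+1)
  4. substitute 't' -> 'd'  (+1)
Edit distance = 2
Max length = max(4, 4) = 4
Similarity = 1 - 2/4
= 0.5000


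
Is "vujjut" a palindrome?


Word: "vujjut"
Reversed: "tujjuv"
Forward == Backward? vujjut != tujjuv
Palindrome = No


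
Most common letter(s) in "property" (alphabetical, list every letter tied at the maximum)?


Word: "property"
Letter counts:
  'e': 1
  'o': 1
  'p': 2
  'r': 2
  't': 1
  'y': 1
Maximum count = 2
Most frequent = 'p', 'r' (2 times each)


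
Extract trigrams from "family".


Word: "family" (length 6)
Number of trigrams = 6 - 3 + 1 = 4
  Position 0: "fam"
  Position 1: "ami"
  Position 2: "mil"
  Position 3: "ily"
Trigrams = "fam", "ami", "mil", "ily"


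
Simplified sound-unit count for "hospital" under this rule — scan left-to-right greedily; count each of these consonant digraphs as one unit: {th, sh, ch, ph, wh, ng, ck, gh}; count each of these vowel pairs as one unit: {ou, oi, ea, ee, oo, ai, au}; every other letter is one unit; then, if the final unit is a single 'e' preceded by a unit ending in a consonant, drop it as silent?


Word: "hospital" (8 letters)
Left-to-right scan:
  [1] 'h' (letter)
  [2] 'o' (letter)
  [3] 's' (letter)
  [4] 'p' (letter)
  [5] 'i' (letter)
  [6] 't' (letter)
  [7] 'a' (letter)
  [8] 'l' (letter)
Units from scan: 8
Sound units = 8 units


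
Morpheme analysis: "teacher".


Word: "teacher"
Morphemes: teach + -er
Each morpheme carries meaning
= 2 morphemes


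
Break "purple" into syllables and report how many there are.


Word: "purple"
Syllable breakdown: pur-ple
Counting: 2 parts
= 2 syllables


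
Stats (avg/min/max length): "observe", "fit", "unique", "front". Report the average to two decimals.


Lengths: "observe"=7, "fit"=3, "unique"=6, "front"=5
Sum = 21, Count = 4
Average = 21/4 = 5.25
= avg=5.25, min=3, max=7


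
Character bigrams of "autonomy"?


Word: "autonomy" (length 8)
Number of bigrams = 8 - 2 + 1 = 7
  Position 0: "au"
  Position 1: "ut"
  Position 2: "to"
  Position 3: "on"
  Position 4: "no"
  Position 5: "om"
  Position 6: "my"
Bigrams = "au", "ut", "to", "on", "no", "om", "my"


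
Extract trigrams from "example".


Word: "example" (length 7)
Number of trigrams = 7 - 3 + 1 = 5
  Position 0: "exa"
  Position 1: "xam"
  Position 2: "amp"
  Position 3: "mpl"
  Position 4: "ple"
Trigrams = "exa", "xam", "amp", "mpl", "ple"


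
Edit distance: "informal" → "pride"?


Word 1: "informal" (length 8)
Word 2: "pride" (length 5)
One optimal edit sequence (insert/delete/substitute each cost 1):
  1. delete 'i'  (+1)
  2. delete 'n'  (+1)
  3. delete 'f'  (+1)
  4. substitute 'o' -> 'p'  (+1)
  5. keep 'r'
  6. substitute 'm' -> 'i'  (+1)
  7. substitute 'a' -> 'd'  (+1)
  8. substitute 'l' -> 'e'  (+1)
Total edit operations: 7
Edit distance = 7


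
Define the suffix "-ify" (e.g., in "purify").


Suffix: -ify
As in: purify -> pure + -ify, with a spelling change
Meaning = to make


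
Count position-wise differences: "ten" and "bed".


Comparing character by character (same length = 3):
  Pos 0: 't' vs 'b' !=
  Pos 1: 'e' vs 'e' =
  Pos 2: 'n' vs 'd' !=
Hamming distance = 2


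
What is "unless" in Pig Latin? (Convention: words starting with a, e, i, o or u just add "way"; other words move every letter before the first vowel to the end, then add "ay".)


Word: "unless"
Starts with vowel → add 'way'
Pig Latin = "unlessway"


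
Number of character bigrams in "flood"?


Word: "flood" (length 5)
Number of 2-grams = length - 2 + 1 = 5 - 2 + 1
= 4


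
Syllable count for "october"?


Word: "october"
Syllable breakdown: oc · to · ber
Counting: 3 parts
= 3 syllables


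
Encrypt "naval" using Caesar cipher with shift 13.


Word: "naval"
Shift: 13
Each letter → (letter + shift) mod 26:
  'n' (13) + 13 = 0 → 'a'
  'a' (0) + 13 = 13 → 'n'
  'v' (21) + 13 = 8 → 'i'
  'a' (0) + 13 = 13 → 'n'
  'l' (11) + 13 = 24 → 'y'
Result = "aniny"


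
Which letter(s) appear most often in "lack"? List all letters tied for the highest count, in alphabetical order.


Word: "lack"
Letter counts:
  'a': 1
  'c': 1
  'k': 1
  'l': 1
Maximum count = 1
Most frequent = 'a', 'c', 'k', 'l' (1 time each)


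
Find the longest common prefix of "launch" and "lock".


Word 1: "launch"
Word 2: "lock"
Comparing from start:
  Pos 0: 'l' == 'l'
  Pos 1: 'a' != 'o' (stop)
LCP = "l" (length 1)


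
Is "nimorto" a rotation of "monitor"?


Word: "monitor", Candidate: "nimorto"
Method: check if candidate is substring of word+word
"monitormonitor" contains "nimorto"? No
Is rotation = No


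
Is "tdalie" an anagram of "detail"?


Word 1: "detail" → sorted: adeilt
Word 2: "tdalie" → sorted: adeilt
Same letters? adeilt == adeilt
Anagram = Yes


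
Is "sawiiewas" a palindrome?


Word: "sawiiewas"
Reversed: "saweiiwas"
Forward == Backward? sawiiewas != saweiiwas
Palindrome = No


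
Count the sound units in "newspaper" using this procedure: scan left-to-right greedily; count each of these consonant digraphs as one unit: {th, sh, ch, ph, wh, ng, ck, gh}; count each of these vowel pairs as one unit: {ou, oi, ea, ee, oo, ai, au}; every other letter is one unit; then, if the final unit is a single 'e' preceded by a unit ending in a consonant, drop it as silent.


Word: "newspaper" (9 letters)
Left-to-right scan:
  (1) 'n' (letter)
  (2) 'e' (letter)
  (3) 'w' (letter)
  (4) 's' (letter)
  (5) 'p' (letter)
  (6) 'a' (letter)
  (7) 'p' (letter)
  (8) 'e' (letter)
  (9) 'r' (letter)
Units from scan: 9
Sound units = 9 units


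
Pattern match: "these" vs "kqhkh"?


Pattern of "these": [0, 1, 2, 3, 2]
Pattern of "kqhkh": [0, 1, 2, 0, 2]
Patterns do not match
Same pattern = No


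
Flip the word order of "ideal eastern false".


Original: "ideal eastern false"
Words (1..n): ideal | eastern | false
Reversed (n..1): false | eastern | ideal
Result = "false eastern ideal"


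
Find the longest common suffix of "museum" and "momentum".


Word 1: "museum"
Word 2: "momentum"
Comparing from end:
  Pos -1: 'm' == 'm'
  Pos -2: 'u' == 'u'
  Pos -3: 'e' != 't' (stop)
LCS = "um" (length 2)


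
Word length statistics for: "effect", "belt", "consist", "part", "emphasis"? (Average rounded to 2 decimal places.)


Lengths: "effect"=6, "belt"=4, "consist"=7, "part"=4, "emphasis"=8
Sum = 29, Count = 5
Average = 29/5 = 5.80
= avg=5.80, min=4, max=8


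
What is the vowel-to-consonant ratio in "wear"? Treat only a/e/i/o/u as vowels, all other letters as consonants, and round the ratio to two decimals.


Word: "wear"
Vowels (a,e,i,o,u): 2
Consonants: 2
Ratio = 2/2
= 1.00


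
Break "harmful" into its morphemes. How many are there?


Word: "harmful"
Morphemes: harm / -ful
Each morpheme carries meaning
= 2 morphemes


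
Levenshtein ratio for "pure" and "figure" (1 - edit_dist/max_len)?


Word 1: "pure" (length 4)
Word 2: "figure" (length 6)
One optimal edit sequence:
  1. insert 'f'  (+1)
  2. insert 'i'  (+1)
  3. substitute 'p' -> 'g'  (+1)
  4. keep 'u'
  5. keep 'r'
  6. keep 'e'
Edit distance = 3
Max length = max(4, 6) = 6
Similarity = 1 - 3/6
= 0.5000


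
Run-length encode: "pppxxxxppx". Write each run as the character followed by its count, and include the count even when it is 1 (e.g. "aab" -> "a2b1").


String: "pppxxxxppx"
Scanning for consecutive runs:
  'p' x 3
  'x' x 4
  'p' x 2
  'x' x 1
RLE = "p3x4p2x1"


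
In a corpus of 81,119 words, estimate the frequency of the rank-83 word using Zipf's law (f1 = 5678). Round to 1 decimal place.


Zipf's law: f(r) = f(1) / r
f(1) = 5678
f(83) = 5678 / 83
= 68.4 occurrences


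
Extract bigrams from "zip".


Word: "zip" (length 3)
Number of bigrams = 3 - 2 + 1 = 2
  Position 0: "zi"
  Position 1: "ip"
Bigrams = "zi", "ip"


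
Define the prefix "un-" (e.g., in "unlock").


Prefix: un-
Example: unlock = un- + lock
Meaning = not / reverse


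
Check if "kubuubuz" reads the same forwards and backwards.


Word: "kubuubuz"
Reversed: "zubuubuk"
Forward == Backward? kubuubuz != zubuubuk
Palindrome = No


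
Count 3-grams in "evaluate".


Word: "evaluate" (length 8)
Number of 3-grams = length - 3 + 1 = 8 - 3 + 1
= 6


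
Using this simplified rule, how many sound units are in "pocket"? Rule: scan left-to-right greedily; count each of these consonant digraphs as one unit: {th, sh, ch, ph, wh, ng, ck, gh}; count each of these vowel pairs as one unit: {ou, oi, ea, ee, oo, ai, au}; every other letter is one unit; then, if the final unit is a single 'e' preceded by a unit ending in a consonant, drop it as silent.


Word: "pocket" (6 letters)
Left-to-right scan:
  [1] 'p' (letter)
  [2] 'o' (letter)
  [3] 'ck' (digraph)
  [4] 'e' (letter)
  [5] 't' (letter)
Units from scan: 5
Sound units = 5 units


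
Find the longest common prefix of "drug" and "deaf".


Word 1: "drug"
Word 2: "deaf"
Comparing from start:
  Pos 0: 'd' == 'd'
  Pos 1: 'r' != 'e' (stop)
LCP = "d" (length 1)


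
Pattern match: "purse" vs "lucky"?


Pattern of "purse": [0, 1, 2, 3, 4]
Pattern of "lucky": [0, 1, 2, 3, 4]
Patterns match
Same pattern = Yes


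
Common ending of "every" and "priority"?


Word 1: "every"
Word 2: "priority"
Comparing from end:
  Pos -1: 'y' == 'y'
  Pos -2: 'r' != 't' (stop)
LCS = "y" (length 1)


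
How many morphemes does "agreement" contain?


Word: "agreement"
Morphemes: agree | -ment
Each morpheme carries meaning
= 2 morphemes


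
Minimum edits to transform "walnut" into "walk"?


Word 1: "walnut" (length 6)
Word 2: "walk" (length 4)
One optimal edit sequence (insert/delete/substitute each cost 1):
  1. keep 'w'
  2. keep 'a'
  3. keep 'l'
  4. delete 'n'  (+1)
  5. delete 'u'  (+1)
  6. substitute 't' -> 'k'  (+1)
Total edit operations: 3
Edit distance = 3


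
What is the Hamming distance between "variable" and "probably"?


Comparing character by character (same length = 8):
  Pos 0: 'v' vs 'p' !=
  Pos 1: 'a' vs 'r' !=
  Pos 2: 'r' vs 'o' !=
  Pos 3: 'i' vs 'b' !=
  Pos 4: 'a' vs 'a' =
  Pos 5: 'b' vs 'b' =
  Pos 6: 'l' vs 'l' =
  Pos 7: 'e' vs 'y' !=
Hamming distance = 5


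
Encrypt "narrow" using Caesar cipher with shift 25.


Word: "narrow"
Shift: 25
Each letter → (letter + shift) mod 26:
  'n' (13) + 25 = 12 → 'm'
  'a' (0) + 25 = 25 → 'z'
  'r' (17) + 25 = 16 → 'q'
  'r' (17) + 25 = 16 → 'q'
  'o' (14) + 25 = 13 → 'n'
  'w' (22) + 25 = 21 → 'v'
Result = "mzqqnv"
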